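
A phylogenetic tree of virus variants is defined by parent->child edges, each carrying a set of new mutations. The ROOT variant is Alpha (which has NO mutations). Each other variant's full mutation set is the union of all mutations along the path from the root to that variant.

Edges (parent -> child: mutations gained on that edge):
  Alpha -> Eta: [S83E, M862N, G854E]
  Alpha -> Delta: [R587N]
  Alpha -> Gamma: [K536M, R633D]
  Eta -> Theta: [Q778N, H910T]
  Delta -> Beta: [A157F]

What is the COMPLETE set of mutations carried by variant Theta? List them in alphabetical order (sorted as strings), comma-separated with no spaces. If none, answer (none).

Answer: G854E,H910T,M862N,Q778N,S83E

Derivation:
At Alpha: gained [] -> total []
At Eta: gained ['S83E', 'M862N', 'G854E'] -> total ['G854E', 'M862N', 'S83E']
At Theta: gained ['Q778N', 'H910T'] -> total ['G854E', 'H910T', 'M862N', 'Q778N', 'S83E']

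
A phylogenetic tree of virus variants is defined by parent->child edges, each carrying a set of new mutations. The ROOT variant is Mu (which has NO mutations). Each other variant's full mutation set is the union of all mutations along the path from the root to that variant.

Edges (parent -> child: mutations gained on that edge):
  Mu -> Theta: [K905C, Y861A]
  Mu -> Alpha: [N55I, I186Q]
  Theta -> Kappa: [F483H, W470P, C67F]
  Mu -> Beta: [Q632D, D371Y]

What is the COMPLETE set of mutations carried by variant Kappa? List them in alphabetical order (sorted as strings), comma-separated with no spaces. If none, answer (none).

Answer: C67F,F483H,K905C,W470P,Y861A

Derivation:
At Mu: gained [] -> total []
At Theta: gained ['K905C', 'Y861A'] -> total ['K905C', 'Y861A']
At Kappa: gained ['F483H', 'W470P', 'C67F'] -> total ['C67F', 'F483H', 'K905C', 'W470P', 'Y861A']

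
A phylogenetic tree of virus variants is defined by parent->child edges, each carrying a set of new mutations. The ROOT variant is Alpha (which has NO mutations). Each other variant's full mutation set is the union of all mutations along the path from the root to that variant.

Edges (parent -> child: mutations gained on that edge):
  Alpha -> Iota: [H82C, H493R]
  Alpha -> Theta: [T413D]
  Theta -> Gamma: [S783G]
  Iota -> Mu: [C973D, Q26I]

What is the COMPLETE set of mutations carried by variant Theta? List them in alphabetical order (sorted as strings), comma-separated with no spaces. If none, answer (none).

Answer: T413D

Derivation:
At Alpha: gained [] -> total []
At Theta: gained ['T413D'] -> total ['T413D']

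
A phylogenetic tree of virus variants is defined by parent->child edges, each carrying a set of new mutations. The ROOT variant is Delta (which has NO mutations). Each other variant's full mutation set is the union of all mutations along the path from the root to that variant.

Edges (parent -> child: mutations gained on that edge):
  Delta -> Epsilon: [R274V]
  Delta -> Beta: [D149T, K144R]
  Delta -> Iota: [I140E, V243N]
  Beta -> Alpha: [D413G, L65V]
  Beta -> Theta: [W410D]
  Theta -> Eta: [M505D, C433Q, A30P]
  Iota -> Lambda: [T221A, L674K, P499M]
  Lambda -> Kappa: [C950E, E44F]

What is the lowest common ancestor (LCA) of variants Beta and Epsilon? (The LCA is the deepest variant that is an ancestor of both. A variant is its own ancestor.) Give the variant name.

Answer: Delta

Derivation:
Path from root to Beta: Delta -> Beta
  ancestors of Beta: {Delta, Beta}
Path from root to Epsilon: Delta -> Epsilon
  ancestors of Epsilon: {Delta, Epsilon}
Common ancestors: {Delta}
Walk up from Epsilon: Epsilon (not in ancestors of Beta), Delta (in ancestors of Beta)
Deepest common ancestor (LCA) = Delta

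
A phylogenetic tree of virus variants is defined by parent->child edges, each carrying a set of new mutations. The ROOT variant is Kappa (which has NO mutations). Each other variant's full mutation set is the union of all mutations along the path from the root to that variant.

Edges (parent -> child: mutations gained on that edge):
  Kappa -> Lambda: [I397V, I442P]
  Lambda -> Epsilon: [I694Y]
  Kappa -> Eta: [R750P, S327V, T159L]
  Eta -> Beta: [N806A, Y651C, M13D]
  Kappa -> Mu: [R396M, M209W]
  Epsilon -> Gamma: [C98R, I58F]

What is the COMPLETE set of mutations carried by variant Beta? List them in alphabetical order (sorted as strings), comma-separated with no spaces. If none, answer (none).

At Kappa: gained [] -> total []
At Eta: gained ['R750P', 'S327V', 'T159L'] -> total ['R750P', 'S327V', 'T159L']
At Beta: gained ['N806A', 'Y651C', 'M13D'] -> total ['M13D', 'N806A', 'R750P', 'S327V', 'T159L', 'Y651C']

Answer: M13D,N806A,R750P,S327V,T159L,Y651C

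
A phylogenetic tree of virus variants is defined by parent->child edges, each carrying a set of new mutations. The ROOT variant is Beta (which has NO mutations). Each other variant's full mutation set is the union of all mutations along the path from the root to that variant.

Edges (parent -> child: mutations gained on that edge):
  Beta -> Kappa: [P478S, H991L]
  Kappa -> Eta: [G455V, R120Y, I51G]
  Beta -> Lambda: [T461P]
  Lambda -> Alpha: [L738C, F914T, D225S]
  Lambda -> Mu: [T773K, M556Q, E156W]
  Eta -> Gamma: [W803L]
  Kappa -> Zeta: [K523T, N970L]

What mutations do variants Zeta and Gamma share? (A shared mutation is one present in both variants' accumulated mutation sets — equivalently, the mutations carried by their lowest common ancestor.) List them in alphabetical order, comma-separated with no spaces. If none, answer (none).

Accumulating mutations along path to Zeta:
  At Beta: gained [] -> total []
  At Kappa: gained ['P478S', 'H991L'] -> total ['H991L', 'P478S']
  At Zeta: gained ['K523T', 'N970L'] -> total ['H991L', 'K523T', 'N970L', 'P478S']
Mutations(Zeta) = ['H991L', 'K523T', 'N970L', 'P478S']
Accumulating mutations along path to Gamma:
  At Beta: gained [] -> total []
  At Kappa: gained ['P478S', 'H991L'] -> total ['H991L', 'P478S']
  At Eta: gained ['G455V', 'R120Y', 'I51G'] -> total ['G455V', 'H991L', 'I51G', 'P478S', 'R120Y']
  At Gamma: gained ['W803L'] -> total ['G455V', 'H991L', 'I51G', 'P478S', 'R120Y', 'W803L']
Mutations(Gamma) = ['G455V', 'H991L', 'I51G', 'P478S', 'R120Y', 'W803L']
Intersection: ['H991L', 'K523T', 'N970L', 'P478S'] ∩ ['G455V', 'H991L', 'I51G', 'P478S', 'R120Y', 'W803L'] = ['H991L', 'P478S']

Answer: H991L,P478S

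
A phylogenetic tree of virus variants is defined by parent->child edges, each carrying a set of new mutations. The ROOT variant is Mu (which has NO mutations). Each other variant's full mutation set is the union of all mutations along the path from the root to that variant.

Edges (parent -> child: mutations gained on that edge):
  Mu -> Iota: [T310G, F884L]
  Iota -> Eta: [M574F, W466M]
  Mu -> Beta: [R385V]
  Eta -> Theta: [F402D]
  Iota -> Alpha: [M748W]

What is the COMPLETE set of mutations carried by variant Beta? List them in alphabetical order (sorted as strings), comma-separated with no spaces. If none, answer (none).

At Mu: gained [] -> total []
At Beta: gained ['R385V'] -> total ['R385V']

Answer: R385V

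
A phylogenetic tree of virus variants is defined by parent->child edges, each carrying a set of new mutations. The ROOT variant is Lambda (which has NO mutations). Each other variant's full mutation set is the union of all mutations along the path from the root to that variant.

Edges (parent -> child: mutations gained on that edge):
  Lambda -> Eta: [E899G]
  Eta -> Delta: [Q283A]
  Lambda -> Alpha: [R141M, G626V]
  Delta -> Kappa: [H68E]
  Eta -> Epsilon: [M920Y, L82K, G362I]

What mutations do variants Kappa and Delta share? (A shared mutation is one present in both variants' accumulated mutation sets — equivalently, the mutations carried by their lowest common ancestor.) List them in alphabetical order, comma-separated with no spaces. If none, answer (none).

Accumulating mutations along path to Kappa:
  At Lambda: gained [] -> total []
  At Eta: gained ['E899G'] -> total ['E899G']
  At Delta: gained ['Q283A'] -> total ['E899G', 'Q283A']
  At Kappa: gained ['H68E'] -> total ['E899G', 'H68E', 'Q283A']
Mutations(Kappa) = ['E899G', 'H68E', 'Q283A']
Accumulating mutations along path to Delta:
  At Lambda: gained [] -> total []
  At Eta: gained ['E899G'] -> total ['E899G']
  At Delta: gained ['Q283A'] -> total ['E899G', 'Q283A']
Mutations(Delta) = ['E899G', 'Q283A']
Intersection: ['E899G', 'H68E', 'Q283A'] ∩ ['E899G', 'Q283A'] = ['E899G', 'Q283A']

Answer: E899G,Q283A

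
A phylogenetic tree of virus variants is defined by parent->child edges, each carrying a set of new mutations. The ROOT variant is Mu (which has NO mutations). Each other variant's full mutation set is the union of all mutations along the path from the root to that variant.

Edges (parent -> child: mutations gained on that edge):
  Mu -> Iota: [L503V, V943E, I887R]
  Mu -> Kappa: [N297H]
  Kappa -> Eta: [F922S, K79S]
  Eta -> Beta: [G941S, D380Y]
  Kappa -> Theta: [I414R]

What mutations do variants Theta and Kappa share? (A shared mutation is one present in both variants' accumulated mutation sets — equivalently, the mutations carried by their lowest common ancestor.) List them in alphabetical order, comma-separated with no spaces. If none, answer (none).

Answer: N297H

Derivation:
Accumulating mutations along path to Theta:
  At Mu: gained [] -> total []
  At Kappa: gained ['N297H'] -> total ['N297H']
  At Theta: gained ['I414R'] -> total ['I414R', 'N297H']
Mutations(Theta) = ['I414R', 'N297H']
Accumulating mutations along path to Kappa:
  At Mu: gained [] -> total []
  At Kappa: gained ['N297H'] -> total ['N297H']
Mutations(Kappa) = ['N297H']
Intersection: ['I414R', 'N297H'] ∩ ['N297H'] = ['N297H']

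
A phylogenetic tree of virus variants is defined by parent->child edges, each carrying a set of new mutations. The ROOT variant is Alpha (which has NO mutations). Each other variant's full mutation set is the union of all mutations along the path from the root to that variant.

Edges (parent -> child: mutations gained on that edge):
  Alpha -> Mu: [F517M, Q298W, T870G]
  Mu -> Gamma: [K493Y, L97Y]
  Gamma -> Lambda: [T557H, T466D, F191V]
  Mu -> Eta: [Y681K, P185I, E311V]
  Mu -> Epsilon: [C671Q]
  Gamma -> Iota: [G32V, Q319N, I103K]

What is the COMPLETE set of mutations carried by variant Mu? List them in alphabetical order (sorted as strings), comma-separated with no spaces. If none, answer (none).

At Alpha: gained [] -> total []
At Mu: gained ['F517M', 'Q298W', 'T870G'] -> total ['F517M', 'Q298W', 'T870G']

Answer: F517M,Q298W,T870G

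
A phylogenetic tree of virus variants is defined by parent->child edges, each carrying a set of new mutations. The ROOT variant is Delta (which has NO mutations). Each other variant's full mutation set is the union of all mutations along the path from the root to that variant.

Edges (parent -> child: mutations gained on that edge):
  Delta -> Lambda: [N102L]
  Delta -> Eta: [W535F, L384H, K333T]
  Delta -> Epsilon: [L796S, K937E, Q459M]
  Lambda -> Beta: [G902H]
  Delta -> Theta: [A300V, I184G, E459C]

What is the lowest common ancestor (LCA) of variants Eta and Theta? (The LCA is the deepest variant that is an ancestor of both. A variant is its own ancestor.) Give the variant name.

Path from root to Eta: Delta -> Eta
  ancestors of Eta: {Delta, Eta}
Path from root to Theta: Delta -> Theta
  ancestors of Theta: {Delta, Theta}
Common ancestors: {Delta}
Walk up from Theta: Theta (not in ancestors of Eta), Delta (in ancestors of Eta)
Deepest common ancestor (LCA) = Delta

Answer: Delta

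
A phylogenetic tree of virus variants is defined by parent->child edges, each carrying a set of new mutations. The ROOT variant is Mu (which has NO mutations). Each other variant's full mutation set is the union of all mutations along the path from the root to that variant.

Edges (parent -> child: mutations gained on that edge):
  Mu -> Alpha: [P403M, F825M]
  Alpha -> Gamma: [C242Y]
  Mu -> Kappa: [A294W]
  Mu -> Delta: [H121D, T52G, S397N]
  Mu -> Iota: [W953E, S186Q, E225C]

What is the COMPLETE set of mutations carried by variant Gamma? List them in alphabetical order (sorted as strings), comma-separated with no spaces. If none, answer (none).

At Mu: gained [] -> total []
At Alpha: gained ['P403M', 'F825M'] -> total ['F825M', 'P403M']
At Gamma: gained ['C242Y'] -> total ['C242Y', 'F825M', 'P403M']

Answer: C242Y,F825M,P403M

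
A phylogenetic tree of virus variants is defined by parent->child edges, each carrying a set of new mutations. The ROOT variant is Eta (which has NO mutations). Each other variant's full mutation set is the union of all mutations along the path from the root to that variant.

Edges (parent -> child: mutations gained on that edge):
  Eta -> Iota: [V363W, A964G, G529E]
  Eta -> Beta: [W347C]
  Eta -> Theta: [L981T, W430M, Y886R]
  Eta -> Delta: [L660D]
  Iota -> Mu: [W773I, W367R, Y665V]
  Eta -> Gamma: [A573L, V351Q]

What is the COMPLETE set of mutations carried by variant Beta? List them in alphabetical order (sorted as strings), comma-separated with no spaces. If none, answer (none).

At Eta: gained [] -> total []
At Beta: gained ['W347C'] -> total ['W347C']

Answer: W347C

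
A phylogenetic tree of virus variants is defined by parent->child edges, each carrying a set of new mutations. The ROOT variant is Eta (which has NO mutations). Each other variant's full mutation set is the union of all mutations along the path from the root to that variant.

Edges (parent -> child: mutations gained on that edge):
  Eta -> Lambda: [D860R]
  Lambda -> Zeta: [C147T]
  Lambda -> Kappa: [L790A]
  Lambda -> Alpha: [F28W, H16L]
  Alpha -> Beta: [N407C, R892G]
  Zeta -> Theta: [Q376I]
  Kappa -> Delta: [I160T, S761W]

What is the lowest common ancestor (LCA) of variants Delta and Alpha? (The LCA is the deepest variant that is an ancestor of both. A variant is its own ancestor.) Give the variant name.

Answer: Lambda

Derivation:
Path from root to Delta: Eta -> Lambda -> Kappa -> Delta
  ancestors of Delta: {Eta, Lambda, Kappa, Delta}
Path from root to Alpha: Eta -> Lambda -> Alpha
  ancestors of Alpha: {Eta, Lambda, Alpha}
Common ancestors: {Eta, Lambda}
Walk up from Alpha: Alpha (not in ancestors of Delta), Lambda (in ancestors of Delta), Eta (in ancestors of Delta)
Deepest common ancestor (LCA) = Lambda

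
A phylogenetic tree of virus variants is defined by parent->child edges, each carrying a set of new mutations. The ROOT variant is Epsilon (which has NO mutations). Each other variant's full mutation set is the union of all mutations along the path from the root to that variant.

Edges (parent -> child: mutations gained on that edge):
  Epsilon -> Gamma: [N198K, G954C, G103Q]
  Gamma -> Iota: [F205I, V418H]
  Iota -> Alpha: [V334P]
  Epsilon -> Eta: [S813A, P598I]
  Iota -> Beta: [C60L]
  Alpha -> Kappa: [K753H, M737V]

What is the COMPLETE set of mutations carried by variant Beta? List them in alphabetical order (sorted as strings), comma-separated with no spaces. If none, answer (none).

At Epsilon: gained [] -> total []
At Gamma: gained ['N198K', 'G954C', 'G103Q'] -> total ['G103Q', 'G954C', 'N198K']
At Iota: gained ['F205I', 'V418H'] -> total ['F205I', 'G103Q', 'G954C', 'N198K', 'V418H']
At Beta: gained ['C60L'] -> total ['C60L', 'F205I', 'G103Q', 'G954C', 'N198K', 'V418H']

Answer: C60L,F205I,G103Q,G954C,N198K,V418H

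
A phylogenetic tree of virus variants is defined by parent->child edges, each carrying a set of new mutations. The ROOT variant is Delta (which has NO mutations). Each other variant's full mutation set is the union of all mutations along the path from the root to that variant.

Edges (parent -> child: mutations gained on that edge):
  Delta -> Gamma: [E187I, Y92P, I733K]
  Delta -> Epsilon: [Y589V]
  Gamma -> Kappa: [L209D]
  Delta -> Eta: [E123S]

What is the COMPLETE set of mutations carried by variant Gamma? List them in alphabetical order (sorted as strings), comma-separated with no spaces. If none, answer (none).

At Delta: gained [] -> total []
At Gamma: gained ['E187I', 'Y92P', 'I733K'] -> total ['E187I', 'I733K', 'Y92P']

Answer: E187I,I733K,Y92P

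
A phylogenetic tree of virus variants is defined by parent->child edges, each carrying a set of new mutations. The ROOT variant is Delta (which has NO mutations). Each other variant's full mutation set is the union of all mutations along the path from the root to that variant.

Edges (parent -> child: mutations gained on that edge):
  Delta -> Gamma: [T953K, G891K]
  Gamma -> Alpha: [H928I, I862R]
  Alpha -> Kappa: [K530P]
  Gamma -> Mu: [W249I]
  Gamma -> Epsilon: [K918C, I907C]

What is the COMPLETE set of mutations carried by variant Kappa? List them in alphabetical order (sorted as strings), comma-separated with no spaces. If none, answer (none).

At Delta: gained [] -> total []
At Gamma: gained ['T953K', 'G891K'] -> total ['G891K', 'T953K']
At Alpha: gained ['H928I', 'I862R'] -> total ['G891K', 'H928I', 'I862R', 'T953K']
At Kappa: gained ['K530P'] -> total ['G891K', 'H928I', 'I862R', 'K530P', 'T953K']

Answer: G891K,H928I,I862R,K530P,T953K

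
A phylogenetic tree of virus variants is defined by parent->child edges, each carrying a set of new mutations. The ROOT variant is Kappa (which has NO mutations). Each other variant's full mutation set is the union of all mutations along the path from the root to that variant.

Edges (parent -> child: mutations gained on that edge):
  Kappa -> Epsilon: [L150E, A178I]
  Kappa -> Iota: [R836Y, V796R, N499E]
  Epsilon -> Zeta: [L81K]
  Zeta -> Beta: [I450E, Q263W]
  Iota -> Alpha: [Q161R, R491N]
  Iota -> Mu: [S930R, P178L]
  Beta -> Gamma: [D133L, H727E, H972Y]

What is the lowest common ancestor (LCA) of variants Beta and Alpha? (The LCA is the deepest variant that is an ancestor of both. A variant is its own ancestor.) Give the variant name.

Path from root to Beta: Kappa -> Epsilon -> Zeta -> Beta
  ancestors of Beta: {Kappa, Epsilon, Zeta, Beta}
Path from root to Alpha: Kappa -> Iota -> Alpha
  ancestors of Alpha: {Kappa, Iota, Alpha}
Common ancestors: {Kappa}
Walk up from Alpha: Alpha (not in ancestors of Beta), Iota (not in ancestors of Beta), Kappa (in ancestors of Beta)
Deepest common ancestor (LCA) = Kappa

Answer: Kappa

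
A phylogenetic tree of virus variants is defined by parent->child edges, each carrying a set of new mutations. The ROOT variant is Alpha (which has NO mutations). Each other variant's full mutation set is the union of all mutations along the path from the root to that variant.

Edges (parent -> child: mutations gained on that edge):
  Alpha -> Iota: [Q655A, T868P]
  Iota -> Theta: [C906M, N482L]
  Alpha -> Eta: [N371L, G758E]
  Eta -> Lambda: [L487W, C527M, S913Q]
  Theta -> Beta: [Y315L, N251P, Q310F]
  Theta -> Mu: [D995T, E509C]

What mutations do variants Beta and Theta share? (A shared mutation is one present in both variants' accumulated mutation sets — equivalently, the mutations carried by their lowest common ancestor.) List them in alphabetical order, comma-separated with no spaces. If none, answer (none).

Accumulating mutations along path to Beta:
  At Alpha: gained [] -> total []
  At Iota: gained ['Q655A', 'T868P'] -> total ['Q655A', 'T868P']
  At Theta: gained ['C906M', 'N482L'] -> total ['C906M', 'N482L', 'Q655A', 'T868P']
  At Beta: gained ['Y315L', 'N251P', 'Q310F'] -> total ['C906M', 'N251P', 'N482L', 'Q310F', 'Q655A', 'T868P', 'Y315L']
Mutations(Beta) = ['C906M', 'N251P', 'N482L', 'Q310F', 'Q655A', 'T868P', 'Y315L']
Accumulating mutations along path to Theta:
  At Alpha: gained [] -> total []
  At Iota: gained ['Q655A', 'T868P'] -> total ['Q655A', 'T868P']
  At Theta: gained ['C906M', 'N482L'] -> total ['C906M', 'N482L', 'Q655A', 'T868P']
Mutations(Theta) = ['C906M', 'N482L', 'Q655A', 'T868P']
Intersection: ['C906M', 'N251P', 'N482L', 'Q310F', 'Q655A', 'T868P', 'Y315L'] ∩ ['C906M', 'N482L', 'Q655A', 'T868P'] = ['C906M', 'N482L', 'Q655A', 'T868P']

Answer: C906M,N482L,Q655A,T868P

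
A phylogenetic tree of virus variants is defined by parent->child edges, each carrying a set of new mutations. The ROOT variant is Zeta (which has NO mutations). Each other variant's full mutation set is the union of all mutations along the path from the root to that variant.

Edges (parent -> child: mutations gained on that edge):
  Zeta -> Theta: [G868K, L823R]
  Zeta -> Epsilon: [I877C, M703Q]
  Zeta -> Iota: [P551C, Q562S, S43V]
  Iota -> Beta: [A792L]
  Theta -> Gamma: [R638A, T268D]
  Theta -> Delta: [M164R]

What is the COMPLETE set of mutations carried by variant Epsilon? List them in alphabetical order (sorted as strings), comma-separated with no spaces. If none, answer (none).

Answer: I877C,M703Q

Derivation:
At Zeta: gained [] -> total []
At Epsilon: gained ['I877C', 'M703Q'] -> total ['I877C', 'M703Q']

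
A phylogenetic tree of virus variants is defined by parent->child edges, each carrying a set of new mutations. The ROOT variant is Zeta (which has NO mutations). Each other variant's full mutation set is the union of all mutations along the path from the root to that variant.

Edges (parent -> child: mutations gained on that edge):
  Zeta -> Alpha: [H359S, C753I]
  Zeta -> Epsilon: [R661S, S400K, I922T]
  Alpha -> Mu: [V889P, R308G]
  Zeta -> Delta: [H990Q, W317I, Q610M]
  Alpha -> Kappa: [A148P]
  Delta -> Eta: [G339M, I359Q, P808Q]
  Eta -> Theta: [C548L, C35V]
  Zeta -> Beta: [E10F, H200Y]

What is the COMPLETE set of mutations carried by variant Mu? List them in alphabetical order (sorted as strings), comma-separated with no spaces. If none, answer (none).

At Zeta: gained [] -> total []
At Alpha: gained ['H359S', 'C753I'] -> total ['C753I', 'H359S']
At Mu: gained ['V889P', 'R308G'] -> total ['C753I', 'H359S', 'R308G', 'V889P']

Answer: C753I,H359S,R308G,V889P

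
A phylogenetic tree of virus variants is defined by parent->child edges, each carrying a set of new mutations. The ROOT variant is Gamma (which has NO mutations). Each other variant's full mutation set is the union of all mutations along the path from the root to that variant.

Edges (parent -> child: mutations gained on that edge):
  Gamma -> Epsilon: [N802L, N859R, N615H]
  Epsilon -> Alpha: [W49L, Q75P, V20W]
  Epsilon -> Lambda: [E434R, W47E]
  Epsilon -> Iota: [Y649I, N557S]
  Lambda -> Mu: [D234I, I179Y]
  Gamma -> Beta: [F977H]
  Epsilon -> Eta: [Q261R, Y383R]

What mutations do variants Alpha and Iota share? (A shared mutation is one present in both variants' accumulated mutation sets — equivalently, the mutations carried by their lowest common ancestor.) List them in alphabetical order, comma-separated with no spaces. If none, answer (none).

Answer: N615H,N802L,N859R

Derivation:
Accumulating mutations along path to Alpha:
  At Gamma: gained [] -> total []
  At Epsilon: gained ['N802L', 'N859R', 'N615H'] -> total ['N615H', 'N802L', 'N859R']
  At Alpha: gained ['W49L', 'Q75P', 'V20W'] -> total ['N615H', 'N802L', 'N859R', 'Q75P', 'V20W', 'W49L']
Mutations(Alpha) = ['N615H', 'N802L', 'N859R', 'Q75P', 'V20W', 'W49L']
Accumulating mutations along path to Iota:
  At Gamma: gained [] -> total []
  At Epsilon: gained ['N802L', 'N859R', 'N615H'] -> total ['N615H', 'N802L', 'N859R']
  At Iota: gained ['Y649I', 'N557S'] -> total ['N557S', 'N615H', 'N802L', 'N859R', 'Y649I']
Mutations(Iota) = ['N557S', 'N615H', 'N802L', 'N859R', 'Y649I']
Intersection: ['N615H', 'N802L', 'N859R', 'Q75P', 'V20W', 'W49L'] ∩ ['N557S', 'N615H', 'N802L', 'N859R', 'Y649I'] = ['N615H', 'N802L', 'N859R']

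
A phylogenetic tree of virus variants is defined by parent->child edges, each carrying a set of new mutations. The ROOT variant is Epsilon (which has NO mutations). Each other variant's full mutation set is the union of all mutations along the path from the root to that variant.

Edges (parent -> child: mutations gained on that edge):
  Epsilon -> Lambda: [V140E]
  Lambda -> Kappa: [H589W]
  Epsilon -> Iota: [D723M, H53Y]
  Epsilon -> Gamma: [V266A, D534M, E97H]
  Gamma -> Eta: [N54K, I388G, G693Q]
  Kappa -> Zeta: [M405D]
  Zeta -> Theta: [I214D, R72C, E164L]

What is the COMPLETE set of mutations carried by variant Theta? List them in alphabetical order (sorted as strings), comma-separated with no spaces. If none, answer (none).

Answer: E164L,H589W,I214D,M405D,R72C,V140E

Derivation:
At Epsilon: gained [] -> total []
At Lambda: gained ['V140E'] -> total ['V140E']
At Kappa: gained ['H589W'] -> total ['H589W', 'V140E']
At Zeta: gained ['M405D'] -> total ['H589W', 'M405D', 'V140E']
At Theta: gained ['I214D', 'R72C', 'E164L'] -> total ['E164L', 'H589W', 'I214D', 'M405D', 'R72C', 'V140E']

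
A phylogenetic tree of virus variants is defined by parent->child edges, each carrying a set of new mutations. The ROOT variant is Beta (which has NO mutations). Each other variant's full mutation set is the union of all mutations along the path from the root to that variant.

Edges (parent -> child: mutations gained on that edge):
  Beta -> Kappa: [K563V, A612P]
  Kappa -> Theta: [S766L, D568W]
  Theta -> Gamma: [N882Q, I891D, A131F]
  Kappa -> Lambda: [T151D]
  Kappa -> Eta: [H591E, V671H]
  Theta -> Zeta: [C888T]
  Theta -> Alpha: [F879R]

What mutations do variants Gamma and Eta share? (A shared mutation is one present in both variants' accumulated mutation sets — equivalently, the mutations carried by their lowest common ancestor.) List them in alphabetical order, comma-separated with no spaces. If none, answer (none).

Answer: A612P,K563V

Derivation:
Accumulating mutations along path to Gamma:
  At Beta: gained [] -> total []
  At Kappa: gained ['K563V', 'A612P'] -> total ['A612P', 'K563V']
  At Theta: gained ['S766L', 'D568W'] -> total ['A612P', 'D568W', 'K563V', 'S766L']
  At Gamma: gained ['N882Q', 'I891D', 'A131F'] -> total ['A131F', 'A612P', 'D568W', 'I891D', 'K563V', 'N882Q', 'S766L']
Mutations(Gamma) = ['A131F', 'A612P', 'D568W', 'I891D', 'K563V', 'N882Q', 'S766L']
Accumulating mutations along path to Eta:
  At Beta: gained [] -> total []
  At Kappa: gained ['K563V', 'A612P'] -> total ['A612P', 'K563V']
  At Eta: gained ['H591E', 'V671H'] -> total ['A612P', 'H591E', 'K563V', 'V671H']
Mutations(Eta) = ['A612P', 'H591E', 'K563V', 'V671H']
Intersection: ['A131F', 'A612P', 'D568W', 'I891D', 'K563V', 'N882Q', 'S766L'] ∩ ['A612P', 'H591E', 'K563V', 'V671H'] = ['A612P', 'K563V']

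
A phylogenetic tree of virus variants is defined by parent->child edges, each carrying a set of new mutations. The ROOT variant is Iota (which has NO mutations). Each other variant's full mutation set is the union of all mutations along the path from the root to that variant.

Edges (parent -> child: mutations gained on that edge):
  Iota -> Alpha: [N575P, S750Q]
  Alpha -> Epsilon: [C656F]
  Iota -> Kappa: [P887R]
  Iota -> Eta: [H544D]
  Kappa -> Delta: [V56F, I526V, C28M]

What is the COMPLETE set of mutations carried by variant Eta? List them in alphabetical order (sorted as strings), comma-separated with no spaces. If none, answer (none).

At Iota: gained [] -> total []
At Eta: gained ['H544D'] -> total ['H544D']

Answer: H544D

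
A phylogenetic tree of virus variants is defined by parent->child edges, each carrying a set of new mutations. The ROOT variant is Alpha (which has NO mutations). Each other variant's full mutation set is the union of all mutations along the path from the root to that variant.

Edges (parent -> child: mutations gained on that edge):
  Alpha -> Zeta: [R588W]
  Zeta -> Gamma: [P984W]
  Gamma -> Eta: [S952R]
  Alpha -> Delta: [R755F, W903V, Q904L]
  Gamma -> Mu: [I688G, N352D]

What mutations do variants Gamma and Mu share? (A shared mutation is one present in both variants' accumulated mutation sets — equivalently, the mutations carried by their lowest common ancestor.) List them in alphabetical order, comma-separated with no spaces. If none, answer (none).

Accumulating mutations along path to Gamma:
  At Alpha: gained [] -> total []
  At Zeta: gained ['R588W'] -> total ['R588W']
  At Gamma: gained ['P984W'] -> total ['P984W', 'R588W']
Mutations(Gamma) = ['P984W', 'R588W']
Accumulating mutations along path to Mu:
  At Alpha: gained [] -> total []
  At Zeta: gained ['R588W'] -> total ['R588W']
  At Gamma: gained ['P984W'] -> total ['P984W', 'R588W']
  At Mu: gained ['I688G', 'N352D'] -> total ['I688G', 'N352D', 'P984W', 'R588W']
Mutations(Mu) = ['I688G', 'N352D', 'P984W', 'R588W']
Intersection: ['P984W', 'R588W'] ∩ ['I688G', 'N352D', 'P984W', 'R588W'] = ['P984W', 'R588W']

Answer: P984W,R588W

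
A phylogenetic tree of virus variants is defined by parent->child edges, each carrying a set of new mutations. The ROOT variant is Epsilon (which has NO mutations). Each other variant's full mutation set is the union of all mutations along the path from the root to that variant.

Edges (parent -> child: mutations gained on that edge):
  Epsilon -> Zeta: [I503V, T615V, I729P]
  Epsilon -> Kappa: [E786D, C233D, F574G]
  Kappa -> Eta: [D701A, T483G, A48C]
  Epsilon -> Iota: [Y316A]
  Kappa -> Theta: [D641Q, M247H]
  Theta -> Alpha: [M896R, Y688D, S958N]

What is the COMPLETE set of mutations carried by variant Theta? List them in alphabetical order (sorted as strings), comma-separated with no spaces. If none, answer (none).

Answer: C233D,D641Q,E786D,F574G,M247H

Derivation:
At Epsilon: gained [] -> total []
At Kappa: gained ['E786D', 'C233D', 'F574G'] -> total ['C233D', 'E786D', 'F574G']
At Theta: gained ['D641Q', 'M247H'] -> total ['C233D', 'D641Q', 'E786D', 'F574G', 'M247H']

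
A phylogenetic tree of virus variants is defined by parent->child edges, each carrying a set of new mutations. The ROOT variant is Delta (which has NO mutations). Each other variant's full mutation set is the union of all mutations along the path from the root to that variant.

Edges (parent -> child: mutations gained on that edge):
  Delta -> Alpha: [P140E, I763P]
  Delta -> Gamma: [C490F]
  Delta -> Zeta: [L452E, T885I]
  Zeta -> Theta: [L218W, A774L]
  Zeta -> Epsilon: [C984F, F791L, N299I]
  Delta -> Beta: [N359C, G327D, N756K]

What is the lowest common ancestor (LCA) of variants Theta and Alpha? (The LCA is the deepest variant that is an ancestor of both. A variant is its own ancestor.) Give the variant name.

Path from root to Theta: Delta -> Zeta -> Theta
  ancestors of Theta: {Delta, Zeta, Theta}
Path from root to Alpha: Delta -> Alpha
  ancestors of Alpha: {Delta, Alpha}
Common ancestors: {Delta}
Walk up from Alpha: Alpha (not in ancestors of Theta), Delta (in ancestors of Theta)
Deepest common ancestor (LCA) = Delta

Answer: Delta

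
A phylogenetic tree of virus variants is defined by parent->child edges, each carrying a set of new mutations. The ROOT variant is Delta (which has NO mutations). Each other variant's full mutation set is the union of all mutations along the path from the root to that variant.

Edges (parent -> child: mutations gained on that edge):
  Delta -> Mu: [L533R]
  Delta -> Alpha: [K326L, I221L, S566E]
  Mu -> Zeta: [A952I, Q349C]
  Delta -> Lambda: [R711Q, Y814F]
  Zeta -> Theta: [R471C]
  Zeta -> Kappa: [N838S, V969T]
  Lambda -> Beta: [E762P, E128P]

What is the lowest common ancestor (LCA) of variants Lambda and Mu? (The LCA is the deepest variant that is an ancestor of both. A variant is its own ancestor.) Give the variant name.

Path from root to Lambda: Delta -> Lambda
  ancestors of Lambda: {Delta, Lambda}
Path from root to Mu: Delta -> Mu
  ancestors of Mu: {Delta, Mu}
Common ancestors: {Delta}
Walk up from Mu: Mu (not in ancestors of Lambda), Delta (in ancestors of Lambda)
Deepest common ancestor (LCA) = Delta

Answer: Delta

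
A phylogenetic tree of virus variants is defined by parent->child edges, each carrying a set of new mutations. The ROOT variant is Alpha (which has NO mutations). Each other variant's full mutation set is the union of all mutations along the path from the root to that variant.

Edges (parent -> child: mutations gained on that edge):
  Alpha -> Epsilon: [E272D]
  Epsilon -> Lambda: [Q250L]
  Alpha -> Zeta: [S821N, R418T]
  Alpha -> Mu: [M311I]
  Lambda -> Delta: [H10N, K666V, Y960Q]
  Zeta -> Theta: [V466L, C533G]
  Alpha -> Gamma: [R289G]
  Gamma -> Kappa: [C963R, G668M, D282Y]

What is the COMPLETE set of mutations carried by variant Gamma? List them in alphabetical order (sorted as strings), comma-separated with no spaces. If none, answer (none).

At Alpha: gained [] -> total []
At Gamma: gained ['R289G'] -> total ['R289G']

Answer: R289G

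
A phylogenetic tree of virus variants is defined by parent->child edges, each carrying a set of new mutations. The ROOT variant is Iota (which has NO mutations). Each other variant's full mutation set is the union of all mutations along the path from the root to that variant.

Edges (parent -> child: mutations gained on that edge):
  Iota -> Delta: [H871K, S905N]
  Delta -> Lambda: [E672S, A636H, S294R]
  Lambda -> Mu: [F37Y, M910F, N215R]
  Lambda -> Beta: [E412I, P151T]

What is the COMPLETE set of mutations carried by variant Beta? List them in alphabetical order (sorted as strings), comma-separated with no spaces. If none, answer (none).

Answer: A636H,E412I,E672S,H871K,P151T,S294R,S905N

Derivation:
At Iota: gained [] -> total []
At Delta: gained ['H871K', 'S905N'] -> total ['H871K', 'S905N']
At Lambda: gained ['E672S', 'A636H', 'S294R'] -> total ['A636H', 'E672S', 'H871K', 'S294R', 'S905N']
At Beta: gained ['E412I', 'P151T'] -> total ['A636H', 'E412I', 'E672S', 'H871K', 'P151T', 'S294R', 'S905N']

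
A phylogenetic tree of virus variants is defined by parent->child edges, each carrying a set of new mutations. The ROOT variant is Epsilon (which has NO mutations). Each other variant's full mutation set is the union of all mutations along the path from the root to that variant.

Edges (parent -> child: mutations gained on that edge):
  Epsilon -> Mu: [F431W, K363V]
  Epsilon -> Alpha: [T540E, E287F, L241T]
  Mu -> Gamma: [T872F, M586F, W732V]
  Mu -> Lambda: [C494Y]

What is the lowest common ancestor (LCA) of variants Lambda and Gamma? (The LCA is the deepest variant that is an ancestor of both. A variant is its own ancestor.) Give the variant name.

Path from root to Lambda: Epsilon -> Mu -> Lambda
  ancestors of Lambda: {Epsilon, Mu, Lambda}
Path from root to Gamma: Epsilon -> Mu -> Gamma
  ancestors of Gamma: {Epsilon, Mu, Gamma}
Common ancestors: {Epsilon, Mu}
Walk up from Gamma: Gamma (not in ancestors of Lambda), Mu (in ancestors of Lambda), Epsilon (in ancestors of Lambda)
Deepest common ancestor (LCA) = Mu

Answer: Mu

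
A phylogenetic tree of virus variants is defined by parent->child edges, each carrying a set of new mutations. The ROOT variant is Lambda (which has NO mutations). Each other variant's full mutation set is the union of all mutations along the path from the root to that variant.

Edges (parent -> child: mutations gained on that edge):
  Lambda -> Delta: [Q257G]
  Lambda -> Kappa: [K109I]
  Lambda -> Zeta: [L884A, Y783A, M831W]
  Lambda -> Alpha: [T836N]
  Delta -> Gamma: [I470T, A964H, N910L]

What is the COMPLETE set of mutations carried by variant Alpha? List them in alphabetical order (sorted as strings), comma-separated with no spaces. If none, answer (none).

Answer: T836N

Derivation:
At Lambda: gained [] -> total []
At Alpha: gained ['T836N'] -> total ['T836N']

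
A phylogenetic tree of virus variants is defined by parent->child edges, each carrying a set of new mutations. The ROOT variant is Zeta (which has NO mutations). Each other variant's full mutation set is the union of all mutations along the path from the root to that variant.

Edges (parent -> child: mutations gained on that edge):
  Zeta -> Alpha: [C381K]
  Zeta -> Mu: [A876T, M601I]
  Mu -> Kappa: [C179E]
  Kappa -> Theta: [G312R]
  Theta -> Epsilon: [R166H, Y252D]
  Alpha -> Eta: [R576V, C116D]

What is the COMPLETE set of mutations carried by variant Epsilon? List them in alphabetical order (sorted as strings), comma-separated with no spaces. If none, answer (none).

Answer: A876T,C179E,G312R,M601I,R166H,Y252D

Derivation:
At Zeta: gained [] -> total []
At Mu: gained ['A876T', 'M601I'] -> total ['A876T', 'M601I']
At Kappa: gained ['C179E'] -> total ['A876T', 'C179E', 'M601I']
At Theta: gained ['G312R'] -> total ['A876T', 'C179E', 'G312R', 'M601I']
At Epsilon: gained ['R166H', 'Y252D'] -> total ['A876T', 'C179E', 'G312R', 'M601I', 'R166H', 'Y252D']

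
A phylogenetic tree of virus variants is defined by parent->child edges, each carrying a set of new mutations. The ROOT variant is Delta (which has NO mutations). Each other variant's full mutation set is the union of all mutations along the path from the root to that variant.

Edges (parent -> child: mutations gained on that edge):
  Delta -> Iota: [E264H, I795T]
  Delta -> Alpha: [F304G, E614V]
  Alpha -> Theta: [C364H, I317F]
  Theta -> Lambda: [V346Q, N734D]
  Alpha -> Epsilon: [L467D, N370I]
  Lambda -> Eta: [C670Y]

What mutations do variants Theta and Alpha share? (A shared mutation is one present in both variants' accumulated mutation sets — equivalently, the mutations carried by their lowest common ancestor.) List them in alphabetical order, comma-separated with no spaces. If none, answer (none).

Answer: E614V,F304G

Derivation:
Accumulating mutations along path to Theta:
  At Delta: gained [] -> total []
  At Alpha: gained ['F304G', 'E614V'] -> total ['E614V', 'F304G']
  At Theta: gained ['C364H', 'I317F'] -> total ['C364H', 'E614V', 'F304G', 'I317F']
Mutations(Theta) = ['C364H', 'E614V', 'F304G', 'I317F']
Accumulating mutations along path to Alpha:
  At Delta: gained [] -> total []
  At Alpha: gained ['F304G', 'E614V'] -> total ['E614V', 'F304G']
Mutations(Alpha) = ['E614V', 'F304G']
Intersection: ['C364H', 'E614V', 'F304G', 'I317F'] ∩ ['E614V', 'F304G'] = ['E614V', 'F304G']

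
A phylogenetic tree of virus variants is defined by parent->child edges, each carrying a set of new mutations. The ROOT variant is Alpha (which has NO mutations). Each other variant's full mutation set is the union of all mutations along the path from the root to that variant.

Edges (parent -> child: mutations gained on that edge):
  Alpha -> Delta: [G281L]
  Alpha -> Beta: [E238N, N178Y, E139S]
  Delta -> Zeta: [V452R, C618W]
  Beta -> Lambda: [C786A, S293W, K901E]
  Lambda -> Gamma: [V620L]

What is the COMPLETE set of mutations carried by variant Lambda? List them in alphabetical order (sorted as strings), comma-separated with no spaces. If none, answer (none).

Answer: C786A,E139S,E238N,K901E,N178Y,S293W

Derivation:
At Alpha: gained [] -> total []
At Beta: gained ['E238N', 'N178Y', 'E139S'] -> total ['E139S', 'E238N', 'N178Y']
At Lambda: gained ['C786A', 'S293W', 'K901E'] -> total ['C786A', 'E139S', 'E238N', 'K901E', 'N178Y', 'S293W']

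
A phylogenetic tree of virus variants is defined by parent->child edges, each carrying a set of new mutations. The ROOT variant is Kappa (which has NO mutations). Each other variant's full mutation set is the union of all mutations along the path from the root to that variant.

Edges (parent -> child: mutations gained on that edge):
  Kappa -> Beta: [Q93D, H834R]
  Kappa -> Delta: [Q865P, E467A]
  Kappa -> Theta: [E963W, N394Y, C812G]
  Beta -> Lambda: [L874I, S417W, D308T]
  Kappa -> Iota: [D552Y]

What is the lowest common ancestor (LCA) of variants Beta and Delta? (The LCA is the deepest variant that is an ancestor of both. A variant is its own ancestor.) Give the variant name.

Answer: Kappa

Derivation:
Path from root to Beta: Kappa -> Beta
  ancestors of Beta: {Kappa, Beta}
Path from root to Delta: Kappa -> Delta
  ancestors of Delta: {Kappa, Delta}
Common ancestors: {Kappa}
Walk up from Delta: Delta (not in ancestors of Beta), Kappa (in ancestors of Beta)
Deepest common ancestor (LCA) = Kappa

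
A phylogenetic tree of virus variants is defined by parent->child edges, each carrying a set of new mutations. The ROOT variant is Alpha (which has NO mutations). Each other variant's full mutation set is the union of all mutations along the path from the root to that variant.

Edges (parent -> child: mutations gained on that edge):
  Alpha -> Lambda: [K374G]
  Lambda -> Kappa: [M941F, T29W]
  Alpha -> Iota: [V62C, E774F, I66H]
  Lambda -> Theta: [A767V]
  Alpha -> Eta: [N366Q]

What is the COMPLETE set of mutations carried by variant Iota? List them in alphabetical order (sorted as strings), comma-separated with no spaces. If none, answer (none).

At Alpha: gained [] -> total []
At Iota: gained ['V62C', 'E774F', 'I66H'] -> total ['E774F', 'I66H', 'V62C']

Answer: E774F,I66H,V62C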